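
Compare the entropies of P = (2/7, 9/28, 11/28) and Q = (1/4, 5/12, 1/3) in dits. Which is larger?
P

Computing entropies in dits:
H(P) = 0.4733
H(Q) = 0.4680

Distribution P has higher entropy.

Intuition: The distribution closer to uniform (more spread out) has higher entropy.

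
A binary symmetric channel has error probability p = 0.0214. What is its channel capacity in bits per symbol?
0.8508 bits

For a binary symmetric channel (BSC) with error probability p:
Capacity C = 1 - H(p) bits per symbol

where H(p) = -p log₂(p) - (1-p) log₂(1-p) is the binary entropy function.

H(0.0214) = 0.1492 bits
C = 1 - 0.1492 = 0.8508 bits per symbol

This means we can reliably transmit up to 0.8508 bits of information per channel use.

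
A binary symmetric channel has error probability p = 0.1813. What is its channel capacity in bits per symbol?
0.3171 bits

For a binary symmetric channel (BSC) with error probability p:
Capacity C = 1 - H(p) bits per symbol

where H(p) = -p log₂(p) - (1-p) log₂(1-p) is the binary entropy function.

H(0.1813) = 0.6829 bits
C = 1 - 0.6829 = 0.3171 bits per symbol

This means we can reliably transmit up to 0.3171 bits of information per channel use.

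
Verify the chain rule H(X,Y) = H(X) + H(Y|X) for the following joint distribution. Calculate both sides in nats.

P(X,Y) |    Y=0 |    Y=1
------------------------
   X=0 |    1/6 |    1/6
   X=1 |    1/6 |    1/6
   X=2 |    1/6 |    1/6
H(X,Y) = 1.7918, H(X) = 1.0986, H(Y|X) = 0.6931 (all in nats)

Chain rule: H(X,Y) = H(X) + H(Y|X)

Left side — joint entropy directly:
H(X,Y) = -Σ p(x,y) log p(x,y) = 1.7918 nats

Right side — compute H(Y|X) from the conditional distributions:
P(X) = (1/3, 1/3, 1/3), so H(X) = 1.0986 nats
H(Y|X) = Σ_x P(X=x) · H(Y|X=x):
  P(Y|X=0) = (1/2, 1/2), H(Y|X=0) = 0.6931, weight P(X=0) = 1/3
  P(Y|X=1) = (1/2, 1/2), H(Y|X=1) = 0.6931, weight P(X=1) = 1/3
  P(Y|X=2) = (1/2, 1/2), H(Y|X=2) = 0.6931, weight P(X=2) = 1/3
H(Y|X) = 0.6931 nats

H(X) + H(Y|X) = 1.0986 + 0.6931 = 1.7918 nats

Both sides equal 1.7918 nats. ✓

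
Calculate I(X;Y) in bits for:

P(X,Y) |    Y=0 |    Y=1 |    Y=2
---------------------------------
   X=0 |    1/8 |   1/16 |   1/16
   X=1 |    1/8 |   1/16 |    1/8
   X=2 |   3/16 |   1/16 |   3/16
0.0208 bits

Mutual information: I(X;Y) = H(X) + H(Y) - H(X,Y)

Marginals:
P(X) = (1/4, 5/16, 7/16), H(X) = 1.5462 bits
P(Y) = (7/16, 3/16, 3/8), H(Y) = 1.5052 bits

Joint entropy: H(X,Y) = 3.0306 bits

I(X;Y) = 1.5462 + 1.5052 - 3.0306 = 0.0208 bits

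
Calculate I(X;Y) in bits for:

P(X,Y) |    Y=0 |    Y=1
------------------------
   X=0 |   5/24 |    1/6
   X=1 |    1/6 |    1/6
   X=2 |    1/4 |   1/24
0.0769 bits

Mutual information: I(X;Y) = H(X) + H(Y) - H(X,Y)

Marginals:
P(X) = (3/8, 1/3, 7/24), H(X) = 1.5774 bits
P(Y) = (5/8, 3/8), H(Y) = 0.9544 bits

Joint entropy: H(X,Y) = 2.4550 bits

I(X;Y) = 1.5774 + 0.9544 - 2.4550 = 0.0769 bits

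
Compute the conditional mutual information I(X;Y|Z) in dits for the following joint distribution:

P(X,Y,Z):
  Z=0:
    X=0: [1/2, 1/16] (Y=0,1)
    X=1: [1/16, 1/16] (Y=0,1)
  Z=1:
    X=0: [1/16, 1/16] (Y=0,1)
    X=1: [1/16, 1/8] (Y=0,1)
0.0206 dits

Conditional mutual information: I(X;Y|Z) = H(X|Z) + H(Y|Z) - H(X,Y|Z)

H(Z) = 0.2697
H(X,Z) = 0.5026 → H(X|Z) = 0.2329
H(Y,Z) = 0.5026 → H(Y|Z) = 0.2329
H(X,Y,Z) = 0.7149 → H(X,Y|Z) = 0.4452

I(X;Y|Z) = 0.2329 + 0.2329 - 0.4452 = 0.0206 dits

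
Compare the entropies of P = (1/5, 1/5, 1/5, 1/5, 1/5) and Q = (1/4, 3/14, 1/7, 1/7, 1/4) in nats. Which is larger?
P

Computing entropies in nats:
H(P) = 1.6094
H(Q) = 1.5792

Distribution P has higher entropy.

Intuition: The distribution closer to uniform (more spread out) has higher entropy.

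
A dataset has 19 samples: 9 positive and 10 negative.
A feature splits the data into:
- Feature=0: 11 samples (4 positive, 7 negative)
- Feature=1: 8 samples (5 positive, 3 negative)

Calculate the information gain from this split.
0.0486 bits

Information Gain = H(Y) - H(Y|Feature)

Before split:
P(positive) = 9/19 = 0.4737
H(Y) = 0.9980 bits

After split:
Feature=0: H = 0.9457 bits (weight = 11/19)
Feature=1: H = 0.9544 bits (weight = 8/19)
H(Y|Feature) = (11/19)×0.9457 + (8/19)×0.9544 = 0.9494 bits

Information Gain = 0.9980 - 0.9494 = 0.0486 bits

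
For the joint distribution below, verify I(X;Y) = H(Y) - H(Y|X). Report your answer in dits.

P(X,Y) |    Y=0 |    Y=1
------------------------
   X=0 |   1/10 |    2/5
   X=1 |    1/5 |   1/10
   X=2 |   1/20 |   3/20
I(X;Y) = 0.0407 dits

Mutual information has multiple equivalent forms:
- I(X;Y) = H(X) - H(X|Y)
- I(X;Y) = H(Y) - H(Y|X)
- I(X;Y) = H(X) + H(Y) - H(X,Y)

Computing all quantities:
H(X) = 0.4472, H(Y) = 0.2812, H(X,Y) = 0.6876
H(X|Y) = 0.4064, H(Y|X) = 0.2404

Verification:
H(X) - H(X|Y) = 0.4472 - 0.4064 = 0.0407
H(Y) - H(Y|X) = 0.2812 - 0.2404 = 0.0407
H(X) + H(Y) - H(X,Y) = 0.4472 + 0.2812 - 0.6876 = 0.0407

All forms give I(X;Y) = 0.0407 dits. ✓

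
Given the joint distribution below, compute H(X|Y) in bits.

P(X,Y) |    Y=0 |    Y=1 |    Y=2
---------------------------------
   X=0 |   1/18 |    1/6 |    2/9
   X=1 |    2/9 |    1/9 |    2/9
0.9147 bits

Using the chain rule: H(X|Y) = H(X,Y) - H(Y)

First, compute H(X,Y) = 2.4613 bits

Marginal P(Y) = (5/18, 5/18, 4/9)
H(Y) = 1.5466 bits

H(X|Y) = H(X,Y) - H(Y) = 2.4613 - 1.5466 = 0.9147 bits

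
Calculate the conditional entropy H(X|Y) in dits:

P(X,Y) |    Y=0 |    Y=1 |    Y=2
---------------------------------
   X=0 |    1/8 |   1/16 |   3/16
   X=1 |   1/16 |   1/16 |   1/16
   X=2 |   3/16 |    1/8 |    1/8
0.4423 dits

Using the chain rule: H(X|Y) = H(X,Y) - H(Y)

First, compute H(X,Y) = 0.9123 dits

Marginal P(Y) = (3/8, 1/4, 3/8)
H(Y) = 0.4700 dits

H(X|Y) = H(X,Y) - H(Y) = 0.9123 - 0.4700 = 0.4423 dits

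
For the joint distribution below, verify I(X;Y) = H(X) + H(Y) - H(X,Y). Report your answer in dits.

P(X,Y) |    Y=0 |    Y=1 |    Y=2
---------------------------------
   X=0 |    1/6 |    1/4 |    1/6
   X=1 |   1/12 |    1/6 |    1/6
I(X;Y) = 0.0037 dits

Mutual information has multiple equivalent forms:
- I(X;Y) = H(X) - H(X|Y)
- I(X;Y) = H(Y) - H(Y|X)
- I(X;Y) = H(X) + H(Y) - H(X,Y)

Computing all quantities:
H(X) = 0.2950, H(Y) = 0.4680, H(X,Y) = 0.7592
H(X|Y) = 0.2912, H(Y|X) = 0.4642

Verification:
H(X) - H(X|Y) = 0.2950 - 0.2912 = 0.0037
H(Y) - H(Y|X) = 0.4680 - 0.4642 = 0.0037
H(X) + H(Y) - H(X,Y) = 0.2950 + 0.4680 - 0.7592 = 0.0037

All forms give I(X;Y) = 0.0037 dits. ✓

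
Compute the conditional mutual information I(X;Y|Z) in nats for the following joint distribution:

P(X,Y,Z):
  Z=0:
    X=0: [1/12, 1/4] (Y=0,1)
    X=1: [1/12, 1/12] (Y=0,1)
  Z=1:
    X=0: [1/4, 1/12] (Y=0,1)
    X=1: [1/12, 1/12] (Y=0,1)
0.0306 nats

Conditional mutual information: I(X;Y|Z) = H(X|Z) + H(Y|Z) - H(X,Y|Z)

H(Z) = 0.6931
H(X,Z) = 1.3297 → H(X|Z) = 0.6365
H(Y,Z) = 1.3297 → H(Y|Z) = 0.6365
H(X,Y,Z) = 1.9356 → H(X,Y|Z) = 1.2425

I(X;Y|Z) = 0.6365 + 0.6365 - 1.2425 = 0.0306 nats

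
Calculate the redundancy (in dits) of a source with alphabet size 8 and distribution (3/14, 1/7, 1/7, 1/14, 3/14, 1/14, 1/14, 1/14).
0.0475 dits

Redundancy measures how far a source is from maximum entropy:
R = H_max - H(X)

Maximum entropy for 8 symbols: H_max = log_10(8) = 0.9031 dits
Actual entropy: H(X) = 0.8556 dits
Redundancy: R = 0.9031 - 0.8556 = 0.0475 dits

This redundancy represents potential for compression: the source could be compressed by 0.0475 dits per symbol.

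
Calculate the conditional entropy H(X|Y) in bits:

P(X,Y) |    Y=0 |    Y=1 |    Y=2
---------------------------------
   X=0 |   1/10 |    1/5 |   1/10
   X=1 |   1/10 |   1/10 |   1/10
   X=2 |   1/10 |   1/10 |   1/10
1.5510 bits

Using the chain rule: H(X|Y) = H(X,Y) - H(Y)

First, compute H(X,Y) = 3.1219 bits

Marginal P(Y) = (3/10, 2/5, 3/10)
H(Y) = 1.5710 bits

H(X|Y) = H(X,Y) - H(Y) = 3.1219 - 1.5710 = 1.5510 bits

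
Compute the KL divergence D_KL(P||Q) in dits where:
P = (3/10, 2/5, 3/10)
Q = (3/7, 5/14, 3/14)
0.0171 dits

KL divergence: D_KL(P||Q) = Σ p(x) log(p(x)/q(x))

Computing term by term:
  x=0: 3/10 × log_10[(3/10)/(3/7)] = 3/10 × -0.1549 = -0.0465
  x=1: 2/5 × log_10[(2/5)/(5/14)] = 2/5 × 0.0492 = 0.0197
  x=2: 3/10 × log_10[(3/10)/(3/14)] = 3/10 × 0.1461 = 0.0438

D_KL(P||Q) = 0.0171 dits

Note: KL divergence is always non-negative and equals 0 iff P = Q.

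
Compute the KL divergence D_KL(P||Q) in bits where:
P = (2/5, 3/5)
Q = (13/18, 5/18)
0.3256 bits

KL divergence: D_KL(P||Q) = Σ p(x) log(p(x)/q(x))

Computing term by term:
  x=0: 2/5 × log_2[(2/5)/(13/18)] = 2/5 × -0.8524 = -0.3410
  x=1: 3/5 × log_2[(3/5)/(5/18)] = 3/5 × 1.1110 = 0.6666

D_KL(P||Q) = 0.3256 bits

Note: KL divergence is always non-negative and equals 0 iff P = Q.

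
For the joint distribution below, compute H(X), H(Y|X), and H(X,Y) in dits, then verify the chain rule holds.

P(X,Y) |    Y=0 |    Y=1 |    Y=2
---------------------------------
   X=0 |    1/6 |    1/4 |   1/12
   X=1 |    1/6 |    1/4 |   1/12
H(X,Y) = 0.7403, H(X) = 0.3010, H(Y|X) = 0.4392 (all in dits)

Chain rule: H(X,Y) = H(X) + H(Y|X)

Left side — joint entropy directly:
H(X,Y) = -Σ p(x,y) log p(x,y) = 0.7403 dits

Right side — compute H(Y|X) from the conditional distributions:
P(X) = (1/2, 1/2), so H(X) = 0.3010 dits
H(Y|X) = Σ_x P(X=x) · H(Y|X=x):
  P(Y|X=0) = (1/3, 1/2, 1/6), H(Y|X=0) = 0.4392, weight P(X=0) = 1/2
  P(Y|X=1) = (1/3, 1/2, 1/6), H(Y|X=1) = 0.4392, weight P(X=1) = 1/2
H(Y|X) = 0.4392 dits

H(X) + H(Y|X) = 0.3010 + 0.4392 = 0.7403 dits

Both sides equal 0.7403 dits. ✓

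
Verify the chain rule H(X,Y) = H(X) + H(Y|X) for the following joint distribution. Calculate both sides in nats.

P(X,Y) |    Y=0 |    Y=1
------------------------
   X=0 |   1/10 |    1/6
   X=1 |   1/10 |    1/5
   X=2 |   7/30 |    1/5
H(X,Y) = 1.7425, H(X) = 1.0760, H(Y|X) = 0.6665 (all in nats)

Chain rule: H(X,Y) = H(X) + H(Y|X)

Left side — joint entropy directly:
H(X,Y) = -Σ p(x,y) log p(x,y) = 1.7425 nats

Right side — compute H(Y|X) from the conditional distributions:
P(X) = (4/15, 3/10, 13/30), so H(X) = 1.0760 nats
H(Y|X) = Σ_x P(X=x) · H(Y|X=x):
  P(Y|X=0) = (3/8, 5/8), H(Y|X=0) = 0.6616, weight P(X=0) = 4/15
  P(Y|X=1) = (1/3, 2/3), H(Y|X=1) = 0.6365, weight P(X=1) = 3/10
  P(Y|X=2) = (7/13, 6/13), H(Y|X=2) = 0.6902, weight P(X=2) = 13/30
H(Y|X) = 0.6665 nats

H(X) + H(Y|X) = 1.0760 + 0.6665 = 1.7425 nats

Both sides equal 1.7425 nats. ✓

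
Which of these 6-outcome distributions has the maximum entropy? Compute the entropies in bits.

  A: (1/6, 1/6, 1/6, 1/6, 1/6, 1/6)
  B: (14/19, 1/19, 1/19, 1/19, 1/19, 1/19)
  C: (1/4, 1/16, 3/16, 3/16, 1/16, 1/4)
A

For a discrete distribution over n outcomes, entropy is maximized by the uniform distribution.

Computing entropies:
H(A) = 2.5850 bits
H(B) = 1.4425 bits
H(C) = 2.4056 bits

The uniform distribution (where all probabilities equal 1/6) achieves the maximum entropy of log_2(6) = 2.5850 bits.

Distribution A has the highest entropy.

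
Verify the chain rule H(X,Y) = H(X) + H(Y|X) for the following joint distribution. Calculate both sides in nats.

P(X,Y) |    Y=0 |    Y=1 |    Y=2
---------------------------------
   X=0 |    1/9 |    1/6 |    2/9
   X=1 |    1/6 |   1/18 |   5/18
H(X,Y) = 1.6920, H(X) = 0.6931, H(Y|X) = 0.9989 (all in nats)

Chain rule: H(X,Y) = H(X) + H(Y|X)

Left side — joint entropy directly:
H(X,Y) = -Σ p(x,y) log p(x,y) = 1.6920 nats

Right side — compute H(Y|X) from the conditional distributions:
P(X) = (1/2, 1/2), so H(X) = 0.6931 nats
H(Y|X) = Σ_x P(X=x) · H(Y|X=x):
  P(Y|X=0) = (2/9, 1/3, 4/9), H(Y|X=0) = 1.0609, weight P(X=0) = 1/2
  P(Y|X=1) = (1/3, 1/9, 5/9), H(Y|X=1) = 0.9369, weight P(X=1) = 1/2
H(Y|X) = 0.9989 nats

H(X) + H(Y|X) = 0.6931 + 0.9989 = 1.6920 nats

Both sides equal 1.6920 nats. ✓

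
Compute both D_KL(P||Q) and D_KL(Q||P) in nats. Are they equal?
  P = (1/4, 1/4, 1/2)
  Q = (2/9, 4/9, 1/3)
D_KL(P||Q) = 0.0883, D_KL(Q||P) = 0.0944

KL divergence is not symmetric: D_KL(P||Q) ≠ D_KL(Q||P) in general.

D_KL(P||Q) = 0.0883 nats
D_KL(Q||P) = 0.0944 nats

No, they are not equal!

This asymmetry is why KL divergence is not a true distance metric.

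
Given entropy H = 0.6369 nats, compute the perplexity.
1.8906

Perplexity is e^H (or exp(H) for natural log).

H = 0.6369 nats
Perplexity = e^0.6369 = 1.8906

Interpretation: The model's uncertainty is equivalent to choosing uniformly among 1.9 options.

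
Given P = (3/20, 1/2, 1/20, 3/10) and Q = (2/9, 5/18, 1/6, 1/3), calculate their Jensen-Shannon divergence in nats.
0.0366 nats

Jensen-Shannon divergence is:
JSD(P||Q) = 0.5 × D_KL(P||M) + 0.5 × D_KL(Q||M)
where M = 0.5 × (P + Q) is the mixture distribution.

M = 0.5 × (3/20, 1/2, 1/20, 3/10) + 0.5 × (2/9, 5/18, 1/6, 1/3) = (0.186111, 7/18, 0.108333, 0.316667)

D_KL(P||M) = 0.0384 nats
D_KL(Q||M) = 0.0348 nats

JSD(P||Q) = 0.5 × 0.0384 + 0.5 × 0.0348 = 0.0366 nats

Unlike KL divergence, JSD is symmetric and bounded: 0 ≤ JSD ≤ log(2).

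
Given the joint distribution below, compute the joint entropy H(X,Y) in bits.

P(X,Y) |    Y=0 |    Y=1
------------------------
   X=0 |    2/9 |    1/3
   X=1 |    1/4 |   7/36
1.9699 bits

Joint entropy is H(X,Y) = -Σ_{x,y} p(x,y) log p(x,y).

Summing over all non-zero entries:
H(X,Y) = -[2/9·log_2(2/9) + 1/3·log_2(1/3) + 1/4·log_2(1/4) + 7/36·log_2(7/36)]
H(X,Y) = 1.9699 bits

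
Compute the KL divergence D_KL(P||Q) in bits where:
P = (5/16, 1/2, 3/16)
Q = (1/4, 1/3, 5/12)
0.1771 bits

KL divergence: D_KL(P||Q) = Σ p(x) log(p(x)/q(x))

Computing term by term:
  x=0: 5/16 × log_2[(5/16)/(1/4)] = 5/16 × 0.3219 = 0.1006
  x=1: 1/2 × log_2[(1/2)/(1/3)] = 1/2 × 0.5850 = 0.2925
  x=2: 3/16 × log_2[(3/16)/(5/12)] = 3/16 × -1.1520 = -0.2160

D_KL(P||Q) = 0.1771 bits

Note: KL divergence is always non-negative and equals 0 iff P = Q.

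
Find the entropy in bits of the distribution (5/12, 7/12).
0.9799 bits

Shannon entropy is H(X) = -Σ p(x) log p(x).

For P = (5/12, 7/12):
H = -5/12 × log_2(5/12) -7/12 × log_2(7/12)
H = 0.9799 bits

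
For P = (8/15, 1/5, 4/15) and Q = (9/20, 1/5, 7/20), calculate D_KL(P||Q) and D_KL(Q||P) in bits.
D_KL(P||Q) = 0.0261, D_KL(Q||P) = 0.0270

KL divergence is not symmetric: D_KL(P||Q) ≠ D_KL(Q||P) in general.

D_KL(P||Q) = 0.0261 bits
D_KL(Q||P) = 0.0270 bits

No, they are not equal!

This asymmetry is why KL divergence is not a true distance metric.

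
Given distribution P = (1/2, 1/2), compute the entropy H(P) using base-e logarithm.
0.6931 nats

Shannon entropy is H(X) = -Σ p(x) log p(x).

For P = (1/2, 1/2):
H = -1/2 × log_e(1/2) -1/2 × log_e(1/2)
H = 0.6931 nats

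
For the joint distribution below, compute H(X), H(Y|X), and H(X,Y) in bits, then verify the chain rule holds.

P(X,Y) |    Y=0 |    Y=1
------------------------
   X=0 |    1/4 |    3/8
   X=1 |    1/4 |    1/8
H(X,Y) = 1.9056, H(X) = 0.9544, H(Y|X) = 0.9512 (all in bits)

Chain rule: H(X,Y) = H(X) + H(Y|X)

Left side — joint entropy directly:
H(X,Y) = -Σ p(x,y) log p(x,y) = 1.9056 bits

Right side — compute H(Y|X) from the conditional distributions:
P(X) = (5/8, 3/8), so H(X) = 0.9544 bits
H(Y|X) = Σ_x P(X=x) · H(Y|X=x):
  P(Y|X=0) = (2/5, 3/5), H(Y|X=0) = 0.9710, weight P(X=0) = 5/8
  P(Y|X=1) = (2/3, 1/3), H(Y|X=1) = 0.9183, weight P(X=1) = 3/8
H(Y|X) = 0.9512 bits

H(X) + H(Y|X) = 0.9544 + 0.9512 = 1.9056 bits

Both sides equal 1.9056 bits. ✓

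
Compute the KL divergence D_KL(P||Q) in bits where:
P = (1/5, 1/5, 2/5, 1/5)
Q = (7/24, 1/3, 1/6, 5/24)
0.2372 bits

KL divergence: D_KL(P||Q) = Σ p(x) log(p(x)/q(x))

Computing term by term:
  x=0: 1/5 × log_2[(1/5)/(7/24)] = 1/5 × -0.5443 = -0.1089
  x=1: 1/5 × log_2[(1/5)/(1/3)] = 1/5 × -0.7370 = -0.1474
  x=2: 2/5 × log_2[(2/5)/(1/6)] = 2/5 × 1.2630 = 0.5052
  x=3: 1/5 × log_2[(1/5)/(5/24)] = 1/5 × -0.0589 = -0.0118

D_KL(P||Q) = 0.2372 bits

Note: KL divergence is always non-negative and equals 0 iff P = Q.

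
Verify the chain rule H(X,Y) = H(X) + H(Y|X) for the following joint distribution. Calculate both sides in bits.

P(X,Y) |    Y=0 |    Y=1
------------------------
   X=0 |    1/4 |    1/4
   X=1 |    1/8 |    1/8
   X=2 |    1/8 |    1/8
H(X,Y) = 2.5000, H(X) = 1.5000, H(Y|X) = 1.0000 (all in bits)

Chain rule: H(X,Y) = H(X) + H(Y|X)

Left side — joint entropy directly:
H(X,Y) = -Σ p(x,y) log p(x,y) = 2.5000 bits

Right side — compute H(Y|X) from the conditional distributions:
P(X) = (1/2, 1/4, 1/4), so H(X) = 1.5000 bits
H(Y|X) = Σ_x P(X=x) · H(Y|X=x):
  P(Y|X=0) = (1/2, 1/2), H(Y|X=0) = 1.0000, weight P(X=0) = 1/2
  P(Y|X=1) = (1/2, 1/2), H(Y|X=1) = 1.0000, weight P(X=1) = 1/4
  P(Y|X=2) = (1/2, 1/2), H(Y|X=2) = 1.0000, weight P(X=2) = 1/4
H(Y|X) = 1.0000 bits

H(X) + H(Y|X) = 1.5000 + 1.0000 = 2.5000 bits

Both sides equal 2.5000 bits. ✓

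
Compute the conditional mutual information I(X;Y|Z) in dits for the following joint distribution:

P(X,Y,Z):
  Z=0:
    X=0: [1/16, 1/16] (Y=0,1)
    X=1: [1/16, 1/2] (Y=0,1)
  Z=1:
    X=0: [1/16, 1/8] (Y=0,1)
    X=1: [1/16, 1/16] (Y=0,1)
0.0206 dits

Conditional mutual information: I(X;Y|Z) = H(X|Z) + H(Y|Z) - H(X,Y|Z)

H(Z) = 0.2697
H(X,Z) = 0.5026 → H(X|Z) = 0.2329
H(Y,Z) = 0.5026 → H(Y|Z) = 0.2329
H(X,Y,Z) = 0.7149 → H(X,Y|Z) = 0.4452

I(X;Y|Z) = 0.2329 + 0.2329 - 0.4452 = 0.0206 dits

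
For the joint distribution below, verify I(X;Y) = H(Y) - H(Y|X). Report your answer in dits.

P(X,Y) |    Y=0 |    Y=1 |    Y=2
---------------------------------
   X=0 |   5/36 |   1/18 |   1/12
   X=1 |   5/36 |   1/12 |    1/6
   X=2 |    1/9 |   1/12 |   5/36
I(X;Y) = 0.0048 dits

Mutual information has multiple equivalent forms:
- I(X;Y) = H(X) - H(X|Y)
- I(X;Y) = H(Y) - H(Y|X)
- I(X;Y) = H(X) + H(Y) - H(X,Y)

Computing all quantities:
H(X) = 0.4731, H(Y) = 0.4642, H(X,Y) = 0.9325
H(X|Y) = 0.4683, H(Y|X) = 0.4594

Verification:
H(X) - H(X|Y) = 0.4731 - 0.4683 = 0.0048
H(Y) - H(Y|X) = 0.4642 - 0.4594 = 0.0048
H(X) + H(Y) - H(X,Y) = 0.4731 + 0.4642 - 0.9325 = 0.0048

All forms give I(X;Y) = 0.0048 dits. ✓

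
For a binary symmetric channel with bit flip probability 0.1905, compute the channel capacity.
0.2975 bits

For a binary symmetric channel (BSC) with error probability p:
Capacity C = 1 - H(p) bits per symbol

where H(p) = -p log₂(p) - (1-p) log₂(1-p) is the binary entropy function.

H(0.1905) = 0.7025 bits
C = 1 - 0.7025 = 0.2975 bits per symbol

This means we can reliably transmit up to 0.2975 bits of information per channel use.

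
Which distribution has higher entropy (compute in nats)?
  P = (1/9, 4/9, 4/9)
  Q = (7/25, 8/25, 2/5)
Q

Computing entropies in nats:
H(P) = 0.9650
H(Q) = 1.0876

Distribution Q has higher entropy.

Intuition: The distribution closer to uniform (more spread out) has higher entropy.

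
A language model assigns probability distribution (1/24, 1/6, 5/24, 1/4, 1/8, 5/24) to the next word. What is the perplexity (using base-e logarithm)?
5.4257

Perplexity is e^H (or exp(H) for natural log).

First, H = -Σ p log p = 1.6911 nats
Perplexity = e^1.6911 = 5.4257

Interpretation: The model's uncertainty is equivalent to choosing uniformly among 5.4 options.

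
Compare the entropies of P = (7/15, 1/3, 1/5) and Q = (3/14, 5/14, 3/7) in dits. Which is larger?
Q

Computing entropies in dits:
H(P) = 0.4533
H(Q) = 0.4608

Distribution Q has higher entropy.

Intuition: The distribution closer to uniform (more spread out) has higher entropy.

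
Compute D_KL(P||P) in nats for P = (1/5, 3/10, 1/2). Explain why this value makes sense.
0.0000 nats

KL divergence satisfies the Gibbs inequality: D_KL(P||Q) ≥ 0 for all distributions P, Q.

D_KL(P||Q) = Σ p(x) log(p(x)/q(x))
Each term is p(x) × log_e(p(x)/p(x)) = p(x) × log_e(1) = 0, so the sum is 0.
D_KL(P||Q) = 0.0000 nats

When P = Q, the KL divergence is exactly 0, as there is no 'divergence' between identical distributions.

This non-negativity is a fundamental property: relative entropy cannot be negative because it measures how different Q is from P.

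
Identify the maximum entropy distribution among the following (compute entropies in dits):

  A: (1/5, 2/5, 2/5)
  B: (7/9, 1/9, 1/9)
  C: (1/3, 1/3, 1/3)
C

For a discrete distribution over n outcomes, entropy is maximized by the uniform distribution.

Computing entropies:
H(A) = 0.4581 dits
H(B) = 0.2969 dits
H(C) = 0.4771 dits

The uniform distribution (where all probabilities equal 1/3) achieves the maximum entropy of log_10(3) = 0.4771 dits.

Distribution C has the highest entropy.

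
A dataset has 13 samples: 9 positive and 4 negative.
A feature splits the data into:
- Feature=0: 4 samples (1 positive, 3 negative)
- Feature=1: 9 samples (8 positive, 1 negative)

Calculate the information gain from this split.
0.2925 bits

Information Gain = H(Y) - H(Y|Feature)

Before split:
P(positive) = 9/13 = 0.6923
H(Y) = 0.8905 bits

After split:
Feature=0: H = 0.8113 bits (weight = 4/13)
Feature=1: H = 0.5033 bits (weight = 9/13)
H(Y|Feature) = (4/13)×0.8113 + (9/13)×0.5033 = 0.5980 bits

Information Gain = 0.8905 - 0.5980 = 0.2925 bits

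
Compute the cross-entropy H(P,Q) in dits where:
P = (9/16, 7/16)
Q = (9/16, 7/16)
0.2976 dits

Cross-entropy: H(P,Q) = -Σ p(x) log q(x)

Alternatively: H(P,Q) = H(P) + D_KL(P||Q)
H(P) = 0.2976 dits
D_KL(P||Q) = 0.0000 dits

H(P,Q) = 0.2976 + 0.0000 = 0.2976 dits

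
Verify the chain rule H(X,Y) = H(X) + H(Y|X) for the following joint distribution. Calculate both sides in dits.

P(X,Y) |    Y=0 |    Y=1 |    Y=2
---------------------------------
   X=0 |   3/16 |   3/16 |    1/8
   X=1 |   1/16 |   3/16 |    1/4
H(X,Y) = 0.7476, H(X) = 0.3010, H(Y|X) = 0.4466 (all in dits)

Chain rule: H(X,Y) = H(X) + H(Y|X)

Left side — joint entropy directly:
H(X,Y) = -Σ p(x,y) log p(x,y) = 0.7476 dits

Right side — compute H(Y|X) from the conditional distributions:
P(X) = (1/2, 1/2), so H(X) = 0.3010 dits
H(Y|X) = Σ_x P(X=x) · H(Y|X=x):
  P(Y|X=0) = (3/8, 3/8, 1/4), H(Y|X=0) = 0.4700, weight P(X=0) = 1/2
  P(Y|X=1) = (1/8, 3/8, 1/2), H(Y|X=1) = 0.4231, weight P(X=1) = 1/2
H(Y|X) = 0.4466 dits

H(X) + H(Y|X) = 0.3010 + 0.4466 = 0.7476 dits

Both sides equal 0.7476 dits. ✓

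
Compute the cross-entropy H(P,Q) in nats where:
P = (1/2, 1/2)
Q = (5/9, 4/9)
0.6994 nats

Cross-entropy: H(P,Q) = -Σ p(x) log q(x)

Alternatively: H(P,Q) = H(P) + D_KL(P||Q)
H(P) = 0.6931 nats
D_KL(P||Q) = 0.0062 nats

H(P,Q) = 0.6931 + 0.0062 = 0.6994 nats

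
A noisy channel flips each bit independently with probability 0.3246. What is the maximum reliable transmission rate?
0.0907 bits

For a binary symmetric channel (BSC) with error probability p:
Capacity C = 1 - H(p) bits per symbol

where H(p) = -p log₂(p) - (1-p) log₂(1-p) is the binary entropy function.

H(0.3246) = 0.9093 bits
C = 1 - 0.9093 = 0.0907 bits per symbol

This means we can reliably transmit up to 0.0907 bits of information per channel use.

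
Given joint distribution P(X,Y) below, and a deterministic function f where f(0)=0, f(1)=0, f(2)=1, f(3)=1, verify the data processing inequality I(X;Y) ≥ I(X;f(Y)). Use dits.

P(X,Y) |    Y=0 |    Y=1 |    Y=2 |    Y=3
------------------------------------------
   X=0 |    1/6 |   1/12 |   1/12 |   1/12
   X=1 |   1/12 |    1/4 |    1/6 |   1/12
I(X;Y) = 0.0252, I(X;f(Y)) = 0.0002, inequality holds: 0.0252 ≥ 0.0002

Data Processing Inequality: For any Markov chain X → Y → Z, we have I(X;Y) ≥ I(X;Z).

Here Z = f(Y) is a deterministic function of Y, forming X → Y → Z.

Original I(X;Y) = 0.0252 dits

After applying f:
P(X,Z) where Z=f(Y):
- P(X,Z=0) = P(X,Y=0) + P(X,Y=1)
- P(X,Z=1) = P(X,Y=2) + P(X,Y=3)

I(X;Z) = I(X;f(Y)) = 0.0002 dits

Verification: 0.0252 ≥ 0.0002 ✓

Information cannot be created by processing; the function f can only lose information about X.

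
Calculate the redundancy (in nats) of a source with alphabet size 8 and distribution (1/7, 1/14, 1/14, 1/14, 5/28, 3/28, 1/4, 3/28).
0.1031 nats

Redundancy measures how far a source is from maximum entropy:
R = H_max - H(X)

Maximum entropy for 8 symbols: H_max = log_e(8) = 2.0794 nats
Actual entropy: H(X) = 1.9763 nats
Redundancy: R = 2.0794 - 1.9763 = 0.1031 nats

This redundancy represents potential for compression: the source could be compressed by 0.1031 nats per symbol.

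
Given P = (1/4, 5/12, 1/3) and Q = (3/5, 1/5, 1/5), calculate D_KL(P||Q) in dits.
0.1117 dits

KL divergence: D_KL(P||Q) = Σ p(x) log(p(x)/q(x))

Computing term by term:
  x=0: 1/4 × log_10[(1/4)/(3/5)] = 1/4 × -0.3802 = -0.0951
  x=1: 5/12 × log_10[(5/12)/(1/5)] = 5/12 × 0.3188 = 0.1328
  x=2: 1/3 × log_10[(1/3)/(1/5)] = 1/3 × 0.2218 = 0.0739

D_KL(P||Q) = 0.1117 dits

Note: KL divergence is always non-negative and equals 0 iff P = Q.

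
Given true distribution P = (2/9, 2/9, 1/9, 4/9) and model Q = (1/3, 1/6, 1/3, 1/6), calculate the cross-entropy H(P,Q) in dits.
0.6778 dits

Cross-entropy: H(P,Q) = -Σ p(x) log q(x)

Alternatively: H(P,Q) = H(P) + D_KL(P||Q)
H(P) = 0.5529 dits
D_KL(P||Q) = 0.1249 dits

H(P,Q) = 0.5529 + 0.1249 = 0.6778 dits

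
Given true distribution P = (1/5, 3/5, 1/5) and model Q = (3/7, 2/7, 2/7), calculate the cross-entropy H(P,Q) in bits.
1.6904 bits

Cross-entropy: H(P,Q) = -Σ p(x) log q(x)

Alternatively: H(P,Q) = H(P) + D_KL(P||Q)
H(P) = 1.3710 bits
D_KL(P||Q) = 0.3194 bits

H(P,Q) = 1.3710 + 0.3194 = 1.6904 bits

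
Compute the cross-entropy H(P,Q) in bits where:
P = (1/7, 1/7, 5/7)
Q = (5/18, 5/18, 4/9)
1.3637 bits

Cross-entropy: H(P,Q) = -Σ p(x) log q(x)

Alternatively: H(P,Q) = H(P) + D_KL(P||Q)
H(P) = 1.1488 bits
D_KL(P||Q) = 0.2148 bits

H(P,Q) = 1.1488 + 0.2148 = 1.3637 bits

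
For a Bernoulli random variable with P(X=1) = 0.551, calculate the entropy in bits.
0.9925 bits

The binary entropy function is:
H(p) = -p log(p) - (1-p) log(1-p)

H(0.551) = -0.551 × log_2(0.551) - 0.449 × log_2(0.449)
H(0.551) = 0.9925 bits

Note: Binary entropy is maximized at p=0.5 (H=1 bit) and minimized at p=0 or p=1 (H=0).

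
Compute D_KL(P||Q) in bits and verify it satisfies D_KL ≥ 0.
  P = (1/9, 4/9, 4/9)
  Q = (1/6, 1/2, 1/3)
0.0439 bits

KL divergence satisfies the Gibbs inequality: D_KL(P||Q) ≥ 0 for all distributions P, Q.

D_KL(P||Q) = Σ p(x) log(p(x)/q(x))
Term by term:
  x=0: 1/9 × log_2[(1/9)/(1/6)] = -0.0650
  x=1: 4/9 × log_2[(4/9)/(1/2)] = -0.0755
  x=2: 4/9 × log_2[(4/9)/(1/3)] = 0.1845
D_KL(P||Q) = 0.0439 bits

D_KL(P||Q) = 0.0439 ≥ 0 ✓

This non-negativity is a fundamental property: relative entropy cannot be negative because it measures how different Q is from P.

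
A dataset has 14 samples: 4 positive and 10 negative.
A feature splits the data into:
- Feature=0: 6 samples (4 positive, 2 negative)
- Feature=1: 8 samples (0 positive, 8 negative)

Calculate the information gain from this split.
0.4696 bits

Information Gain = H(Y) - H(Y|Feature)

Before split:
P(positive) = 4/14 = 0.2857
H(Y) = 0.8631 bits

After split:
Feature=0: H = 0.9183 bits (weight = 6/14)
Feature=1: H = 0.0000 bits (weight = 8/14)
H(Y|Feature) = (6/14)×0.9183 + (8/14)×0.0000 = 0.3936 bits

Information Gain = 0.8631 - 0.3936 = 0.4696 bits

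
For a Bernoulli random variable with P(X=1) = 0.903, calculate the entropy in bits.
0.4594 bits

The binary entropy function is:
H(p) = -p log(p) - (1-p) log(1-p)

H(0.903) = -0.903 × log_2(0.903) - 0.097 × log_2(0.097)
H(0.903) = 0.4594 bits

Note: Binary entropy is maximized at p=0.5 (H=1 bit) and minimized at p=0 or p=1 (H=0).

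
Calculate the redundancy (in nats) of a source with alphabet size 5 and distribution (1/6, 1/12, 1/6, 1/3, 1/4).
0.0923 nats

Redundancy measures how far a source is from maximum entropy:
R = H_max - H(X)

Maximum entropy for 5 symbols: H_max = log_e(5) = 1.6094 nats
Actual entropy: H(X) = 1.5171 nats
Redundancy: R = 1.6094 - 1.5171 = 0.0923 nats

This redundancy represents potential for compression: the source could be compressed by 0.0923 nats per symbol.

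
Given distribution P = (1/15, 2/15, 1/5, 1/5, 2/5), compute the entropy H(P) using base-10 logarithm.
0.6338 dits

Shannon entropy is H(X) = -Σ p(x) log p(x).

For P = (1/15, 2/15, 1/5, 1/5, 2/5):
H = -1/15 × log_10(1/15) -2/15 × log_10(2/15) -1/5 × log_10(1/5) -1/5 × log_10(1/5) -2/5 × log_10(2/5)
H = 0.6338 dits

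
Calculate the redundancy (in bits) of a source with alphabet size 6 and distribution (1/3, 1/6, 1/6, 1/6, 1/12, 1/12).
0.1667 bits

Redundancy measures how far a source is from maximum entropy:
R = H_max - H(X)

Maximum entropy for 6 symbols: H_max = log_2(6) = 2.5850 bits
Actual entropy: H(X) = 2.4183 bits
Redundancy: R = 2.5850 - 2.4183 = 0.1667 bits

This redundancy represents potential for compression: the source could be compressed by 0.1667 bits per symbol.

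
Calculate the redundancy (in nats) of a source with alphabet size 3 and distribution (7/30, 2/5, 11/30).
0.0247 nats

Redundancy measures how far a source is from maximum entropy:
R = H_max - H(X)

Maximum entropy for 3 symbols: H_max = log_e(3) = 1.0986 nats
Actual entropy: H(X) = 1.0740 nats
Redundancy: R = 1.0986 - 1.0740 = 0.0247 nats

This redundancy represents potential for compression: the source could be compressed by 0.0247 nats per symbol.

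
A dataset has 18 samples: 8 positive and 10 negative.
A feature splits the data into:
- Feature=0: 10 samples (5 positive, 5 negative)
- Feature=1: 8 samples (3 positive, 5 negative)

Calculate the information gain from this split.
0.0113 bits

Information Gain = H(Y) - H(Y|Feature)

Before split:
P(positive) = 8/18 = 0.4444
H(Y) = 0.9911 bits

After split:
Feature=0: H = 1.0000 bits (weight = 10/18)
Feature=1: H = 0.9544 bits (weight = 8/18)
H(Y|Feature) = (10/18)×1.0000 + (8/18)×0.9544 = 0.9797 bits

Information Gain = 0.9911 - 0.9797 = 0.0113 bits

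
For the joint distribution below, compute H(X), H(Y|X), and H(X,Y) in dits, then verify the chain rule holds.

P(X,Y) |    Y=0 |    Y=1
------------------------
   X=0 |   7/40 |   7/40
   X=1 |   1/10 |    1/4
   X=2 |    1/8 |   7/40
H(X,Y) = 0.7608, H(X) = 0.4760, H(Y|X) = 0.2848 (all in dits)

Chain rule: H(X,Y) = H(X) + H(Y|X)

Left side — joint entropy directly:
H(X,Y) = -Σ p(x,y) log p(x,y) = 0.7608 dits

Right side — compute H(Y|X) from the conditional distributions:
P(X) = (7/20, 7/20, 3/10), so H(X) = 0.4760 dits
H(Y|X) = Σ_x P(X=x) · H(Y|X=x):
  P(Y|X=0) = (1/2, 1/2), H(Y|X=0) = 0.3010, weight P(X=0) = 7/20
  P(Y|X=1) = (2/7, 5/7), H(Y|X=1) = 0.2598, weight P(X=1) = 7/20
  P(Y|X=2) = (5/12, 7/12), H(Y|X=2) = 0.2950, weight P(X=2) = 3/10
H(Y|X) = 0.2848 dits

H(X) + H(Y|X) = 0.4760 + 0.2848 = 0.7608 dits

Both sides equal 0.7608 dits. ✓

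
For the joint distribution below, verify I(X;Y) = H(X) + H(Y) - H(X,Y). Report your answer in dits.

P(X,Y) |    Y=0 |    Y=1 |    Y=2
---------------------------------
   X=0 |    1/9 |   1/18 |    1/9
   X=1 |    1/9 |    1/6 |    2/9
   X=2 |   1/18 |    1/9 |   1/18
I(X;Y) = 0.0151 dits

Mutual information has multiple equivalent forms:
- I(X;Y) = H(X) - H(X|Y)
- I(X;Y) = H(Y) - H(Y|X)
- I(X;Y) = H(X) + H(Y) - H(X,Y)

Computing all quantities:
H(X) = 0.4502, H(Y) = 0.4731, H(X,Y) = 0.9082
H(X|Y) = 0.4351, H(Y|X) = 0.4580

Verification:
H(X) - H(X|Y) = 0.4502 - 0.4351 = 0.0151
H(Y) - H(Y|X) = 0.4731 - 0.4580 = 0.0151
H(X) + H(Y) - H(X,Y) = 0.4502 + 0.4731 - 0.9082 = 0.0151

All forms give I(X;Y) = 0.0151 dits. ✓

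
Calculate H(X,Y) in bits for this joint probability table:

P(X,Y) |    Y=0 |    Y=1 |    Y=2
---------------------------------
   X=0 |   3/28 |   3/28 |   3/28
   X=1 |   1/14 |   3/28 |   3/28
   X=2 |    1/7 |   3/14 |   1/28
3.0472 bits

Joint entropy is H(X,Y) = -Σ_{x,y} p(x,y) log p(x,y).

Summing over all non-zero entries:
H(X,Y) = -[3/28·log_2(3/28) + 3/28·log_2(3/28) + 3/28·log_2(3/28) + 1/14·log_2(1/14) + 3/28·log_2(3/28) + 3/28·log_2(3/28) + 1/7·log_2(1/7) + 3/14·log_2(3/14) + 1/28·log_2(1/28)]
H(X,Y) = 3.0472 bits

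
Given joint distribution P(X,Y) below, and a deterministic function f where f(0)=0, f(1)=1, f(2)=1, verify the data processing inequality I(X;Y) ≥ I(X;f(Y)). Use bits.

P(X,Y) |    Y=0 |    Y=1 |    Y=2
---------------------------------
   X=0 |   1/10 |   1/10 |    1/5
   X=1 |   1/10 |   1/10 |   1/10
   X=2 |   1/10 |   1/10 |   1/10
I(X;Y) = 0.0200, I(X;f(Y)) = 0.0058, inequality holds: 0.0200 ≥ 0.0058

Data Processing Inequality: For any Markov chain X → Y → Z, we have I(X;Y) ≥ I(X;Z).

Here Z = f(Y) is a deterministic function of Y, forming X → Y → Z.

Original I(X;Y) = 0.0200 bits

After applying f:
P(X,Z) where Z=f(Y):
- P(X,Z=0) = P(X,Y=0)
- P(X,Z=1) = P(X,Y=1) + P(X,Y=2)

I(X;Z) = I(X;f(Y)) = 0.0058 bits

Verification: 0.0200 ≥ 0.0058 ✓

Information cannot be created by processing; the function f can only lose information about X.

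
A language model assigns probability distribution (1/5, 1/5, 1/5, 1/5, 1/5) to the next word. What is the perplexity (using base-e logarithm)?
5.0000

Perplexity is e^H (or exp(H) for natural log).

First, H = -Σ p log p = 1.6094 nats
Perplexity = e^1.6094 = 5.0000

Interpretation: The model's uncertainty is equivalent to choosing uniformly among 5.0 options.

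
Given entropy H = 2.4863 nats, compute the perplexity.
12.0167

Perplexity is e^H (or exp(H) for natural log).

H = 2.4863 nats
Perplexity = e^2.4863 = 12.0167

Interpretation: The model's uncertainty is equivalent to choosing uniformly among 12.0 options.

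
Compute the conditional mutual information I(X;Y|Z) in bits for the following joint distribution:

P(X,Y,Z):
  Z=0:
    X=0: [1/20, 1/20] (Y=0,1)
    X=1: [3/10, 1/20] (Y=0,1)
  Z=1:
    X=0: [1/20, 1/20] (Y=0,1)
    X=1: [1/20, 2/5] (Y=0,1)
0.0866 bits

Conditional mutual information: I(X;Y|Z) = H(X|Z) + H(Y|Z) - H(X,Y|Z)

H(Z) = 0.9928
H(X,Z) = 1.7129 → H(X|Z) = 0.7201
H(Y,Z) = 1.7129 → H(Y|Z) = 0.7201
H(X,Y,Z) = 2.3464 → H(X,Y|Z) = 1.3537

I(X;Y|Z) = 0.7201 + 0.7201 - 1.3537 = 0.0866 bits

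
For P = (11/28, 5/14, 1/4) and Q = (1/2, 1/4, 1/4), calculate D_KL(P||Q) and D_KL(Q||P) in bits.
D_KL(P||Q) = 0.0471, D_KL(Q||P) = 0.0453

KL divergence is not symmetric: D_KL(P||Q) ≠ D_KL(Q||P) in general.

D_KL(P||Q) = 0.0471 bits
D_KL(Q||P) = 0.0453 bits

No, they are not equal!

This asymmetry is why KL divergence is not a true distance metric.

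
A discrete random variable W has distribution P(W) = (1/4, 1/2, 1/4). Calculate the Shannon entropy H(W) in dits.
0.4515 dits

Shannon entropy is H(X) = -Σ p(x) log p(x).

For P = (1/4, 1/2, 1/4):
H = -1/4 × log_10(1/4) -1/2 × log_10(1/2) -1/4 × log_10(1/4)
H = 0.4515 dits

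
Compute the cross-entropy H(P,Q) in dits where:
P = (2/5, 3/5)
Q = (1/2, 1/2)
0.3010 dits

Cross-entropy: H(P,Q) = -Σ p(x) log q(x)

Alternatively: H(P,Q) = H(P) + D_KL(P||Q)
H(P) = 0.2923 dits
D_KL(P||Q) = 0.0087 dits

H(P,Q) = 0.2923 + 0.0087 = 0.3010 dits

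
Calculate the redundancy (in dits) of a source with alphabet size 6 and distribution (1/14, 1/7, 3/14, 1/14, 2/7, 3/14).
0.0515 dits

Redundancy measures how far a source is from maximum entropy:
R = H_max - H(X)

Maximum entropy for 6 symbols: H_max = log_10(6) = 0.7782 dits
Actual entropy: H(X) = 0.7266 dits
Redundancy: R = 0.7782 - 0.7266 = 0.0515 dits

This redundancy represents potential for compression: the source could be compressed by 0.0515 dits per symbol.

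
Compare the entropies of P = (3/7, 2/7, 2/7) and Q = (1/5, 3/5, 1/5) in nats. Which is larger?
P

Computing entropies in nats:
H(P) = 1.0790
H(Q) = 0.9503

Distribution P has higher entropy.

Intuition: The distribution closer to uniform (more spread out) has higher entropy.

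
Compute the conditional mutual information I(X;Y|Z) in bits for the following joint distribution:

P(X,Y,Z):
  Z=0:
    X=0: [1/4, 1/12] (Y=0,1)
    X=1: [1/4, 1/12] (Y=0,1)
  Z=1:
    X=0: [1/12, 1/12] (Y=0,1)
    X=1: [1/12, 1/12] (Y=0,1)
0.0000 bits

Conditional mutual information: I(X;Y|Z) = H(X|Z) + H(Y|Z) - H(X,Y|Z)

H(Z) = 0.9183
H(X,Z) = 1.9183 → H(X|Z) = 1.0000
H(Y,Z) = 1.7925 → H(Y|Z) = 0.8742
H(X,Y,Z) = 2.7925 → H(X,Y|Z) = 1.8742

I(X;Y|Z) = 1.0000 + 0.8742 - 1.8742 = 0.0000 bits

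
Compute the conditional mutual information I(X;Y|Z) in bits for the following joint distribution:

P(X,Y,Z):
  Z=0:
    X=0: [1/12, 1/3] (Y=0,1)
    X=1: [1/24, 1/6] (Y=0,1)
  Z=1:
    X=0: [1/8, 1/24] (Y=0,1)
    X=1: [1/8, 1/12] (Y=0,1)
0.0069 bits

Conditional mutual information: I(X;Y|Z) = H(X|Z) + H(Y|Z) - H(X,Y|Z)

H(Z) = 0.9544
H(X,Z) = 1.9000 → H(X|Z) = 0.9456
H(Y,Z) = 1.7500 → H(Y|Z) = 0.7956
H(X,Y,Z) = 2.6887 → H(X,Y|Z) = 1.7343

I(X;Y|Z) = 0.9456 + 0.7956 - 1.7343 = 0.0069 bits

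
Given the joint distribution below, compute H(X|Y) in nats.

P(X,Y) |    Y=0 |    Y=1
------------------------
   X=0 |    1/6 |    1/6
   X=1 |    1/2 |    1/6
0.6059 nats

Using the chain rule: H(X|Y) = H(X,Y) - H(Y)

First, compute H(X,Y) = 1.2425 nats

Marginal P(Y) = (2/3, 1/3)
H(Y) = 0.6365 nats

H(X|Y) = H(X,Y) - H(Y) = 1.2425 - 0.6365 = 0.6059 nats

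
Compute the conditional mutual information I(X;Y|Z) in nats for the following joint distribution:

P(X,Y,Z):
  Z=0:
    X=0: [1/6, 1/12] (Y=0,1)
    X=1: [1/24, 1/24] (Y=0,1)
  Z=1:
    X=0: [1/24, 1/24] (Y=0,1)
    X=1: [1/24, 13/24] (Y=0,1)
0.0469 nats

Conditional mutual information: I(X;Y|Z) = H(X|Z) + H(Y|Z) - H(X,Y|Z)

H(Z) = 0.6365
H(X,Z) = 1.0751 → H(X|Z) = 0.4386
H(Y,Z) = 1.1082 → H(Y|Z) = 0.4717
H(X,Y,Z) = 1.4999 → H(X,Y|Z) = 0.8634

I(X;Y|Z) = 0.4386 + 0.4717 - 0.8634 = 0.0469 nats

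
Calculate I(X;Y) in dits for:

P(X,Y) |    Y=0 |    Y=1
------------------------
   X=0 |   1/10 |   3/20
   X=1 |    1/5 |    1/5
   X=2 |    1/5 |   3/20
0.0037 dits

Mutual information: I(X;Y) = H(X) + H(Y) - H(X,Y)

Marginals:
P(X) = (1/4, 2/5, 7/20), H(X) = 0.4693 dits
P(Y) = (1/2, 1/2), H(Y) = 0.3010 dits

Joint entropy: H(X,Y) = 0.7666 dits

I(X;Y) = 0.4693 + 0.3010 - 0.7666 = 0.0037 dits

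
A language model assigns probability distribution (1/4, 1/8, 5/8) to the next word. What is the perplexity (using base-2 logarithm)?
2.4602

Perplexity is 2^H (or exp(H) for natural log).

First, H = -Σ p log p = 1.2988 bits
Perplexity = 2^1.2988 = 2.4602

Interpretation: The model's uncertainty is equivalent to choosing uniformly among 2.5 options.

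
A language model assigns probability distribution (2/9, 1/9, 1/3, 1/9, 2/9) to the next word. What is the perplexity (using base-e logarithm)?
4.5858

Perplexity is e^H (or exp(H) for natural log).

First, H = -Σ p log p = 1.5230 nats
Perplexity = e^1.5230 = 4.5858

Interpretation: The model's uncertainty is equivalent to choosing uniformly among 4.6 options.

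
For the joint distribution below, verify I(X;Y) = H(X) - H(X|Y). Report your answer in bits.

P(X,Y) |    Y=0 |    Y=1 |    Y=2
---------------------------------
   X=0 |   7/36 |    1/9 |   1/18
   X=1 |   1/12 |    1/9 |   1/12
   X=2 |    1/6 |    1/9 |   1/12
I(X;Y) = 0.0304 bits

Mutual information has multiple equivalent forms:
- I(X;Y) = H(X) - H(X|Y)
- I(X;Y) = H(Y) - H(Y|X)
- I(X;Y) = H(X) + H(Y) - H(X,Y)

Computing all quantities:
H(X) = 1.5746, H(Y) = 1.5305, H(X,Y) = 3.0748
H(X|Y) = 1.5443, H(Y|X) = 1.5001

Verification:
H(X) - H(X|Y) = 1.5746 - 1.5443 = 0.0304
H(Y) - H(Y|X) = 1.5305 - 1.5001 = 0.0304
H(X) + H(Y) - H(X,Y) = 1.5746 + 1.5305 - 3.0748 = 0.0304

All forms give I(X;Y) = 0.0304 bits. ✓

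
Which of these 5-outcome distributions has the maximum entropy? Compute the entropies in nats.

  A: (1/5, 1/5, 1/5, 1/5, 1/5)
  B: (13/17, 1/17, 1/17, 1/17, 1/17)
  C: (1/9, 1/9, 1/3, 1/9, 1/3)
A

For a discrete distribution over n outcomes, entropy is maximized by the uniform distribution.

Computing entropies:
H(A) = 1.6094 nats
H(B) = 0.8718 nats
H(C) = 1.4648 nats

The uniform distribution (where all probabilities equal 1/5) achieves the maximum entropy of log_e(5) = 1.6094 nats.

Distribution A has the highest entropy.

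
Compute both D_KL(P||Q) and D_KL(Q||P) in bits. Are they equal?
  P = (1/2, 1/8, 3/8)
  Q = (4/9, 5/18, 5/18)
D_KL(P||Q) = 0.1033, D_KL(Q||P) = 0.1242

KL divergence is not symmetric: D_KL(P||Q) ≠ D_KL(Q||P) in general.

D_KL(P||Q) = 0.1033 bits
D_KL(Q||P) = 0.1242 bits

No, they are not equal!

This asymmetry is why KL divergence is not a true distance metric.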